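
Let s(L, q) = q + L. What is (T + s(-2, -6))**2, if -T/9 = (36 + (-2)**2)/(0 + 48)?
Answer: 961/4 ≈ 240.25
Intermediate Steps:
T = -15/2 (T = -9*(36 + (-2)**2)/(0 + 48) = -9*(36 + 4)/48 = -360/48 = -9*5/6 = -15/2 ≈ -7.5000)
s(L, q) = L + q
(T + s(-2, -6))**2 = (-15/2 + (-2 - 6))**2 = (-15/2 - 8)**2 = (-31/2)**2 = 961/4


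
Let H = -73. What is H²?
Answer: 5329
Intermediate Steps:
H² = (-73)² = 5329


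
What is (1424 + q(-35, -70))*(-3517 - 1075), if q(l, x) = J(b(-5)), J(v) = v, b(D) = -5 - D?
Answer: -6539008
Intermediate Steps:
q(l, x) = 0 (q(l, x) = -5 - 1*(-5) = -5 + 5 = 0)
(1424 + q(-35, -70))*(-3517 - 1075) = (1424 + 0)*(-3517 - 1075) = 1424*(-4592) = -6539008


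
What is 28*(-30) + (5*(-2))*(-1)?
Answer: -830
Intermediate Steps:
28*(-30) + (5*(-2))*(-1) = -840 - 10*(-1) = -840 + 10 = -830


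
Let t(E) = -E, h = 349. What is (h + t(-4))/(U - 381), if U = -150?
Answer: -353/531 ≈ -0.66478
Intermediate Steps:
(h + t(-4))/(U - 381) = (349 - 1*(-4))/(-150 - 381) = (349 + 4)/(-531) = 353*(-1/531) = -353/531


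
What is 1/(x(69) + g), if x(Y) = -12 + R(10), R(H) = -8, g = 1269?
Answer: 1/1249 ≈ 0.00080064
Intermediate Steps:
x(Y) = -20 (x(Y) = -12 - 8 = -20)
1/(x(69) + g) = 1/(-20 + 1269) = 1/1249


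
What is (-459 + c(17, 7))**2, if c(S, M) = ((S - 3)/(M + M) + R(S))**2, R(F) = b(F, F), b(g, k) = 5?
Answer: 178929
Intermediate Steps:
R(F) = 5
c(S, M) = (5 + (-3 + S)/(2*M))**2 (c(S, M) = ((S - 3)/(M + M) + 5)**2 = ((-3 + S)/((2*M)) + 5)**2 = ((-3 + S)*(1/(2*M)) + 5)**2 = ((-3 + S)/(2*M) + 5)**2 = (5 + (-3 + S)/(2*M))**2)
(-459 + c(17, 7))**2 = (-459 + (1/4)*(-3 + 17 + 10*7)**2/7**2)**2 = (-459 + (1/4)*(1/49)*(-3 + 17 + 70)**2)**2 = (-459 + (1/4)*(1/49)*84**2)**2 = (-459 + (1/4)*(1/49)*7056)**2 = (-459 + 36)**2 = (-423)**2 = 178929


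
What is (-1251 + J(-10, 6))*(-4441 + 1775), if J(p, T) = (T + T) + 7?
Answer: 3284512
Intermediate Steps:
J(p, T) = 7 + 2*T (J(p, T) = 2*T + 7 = 7 + 2*T)
(-1251 + J(-10, 6))*(-4441 + 1775) = (-1251 + (7 + 2*6))*(-4441 + 1775) = (-1251 + (7 + 12))*(-2666) = (-1251 + 19)*(-2666) = -1232*(-2666) = 3284512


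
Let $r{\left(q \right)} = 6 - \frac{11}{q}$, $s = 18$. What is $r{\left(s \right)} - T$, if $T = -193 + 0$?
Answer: $\frac{3571}{18} \approx 198.39$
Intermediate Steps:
$T = -193$
$r{\left(s \right)} - T = \left(6 - \frac{11}{18}\right) - -193 = \left(6 - \frac{11}{18}\right) + 193 = \frac{97}{18} + 193 = \frac{3571}{18}$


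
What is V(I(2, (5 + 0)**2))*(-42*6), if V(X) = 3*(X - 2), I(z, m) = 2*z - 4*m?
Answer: 74088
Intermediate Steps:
I(z, m) = -4*m + 2*z
V(X) = -6 + 3*X (V(X) = 3*(-2 + X) = -6 + 3*X)
V(I(2, (5 + 0)**2))*(-42*6) = (-6 + 3*(-4*(5 + 0)**2 + 2*2))*(-42*6) = (-6 + 3*(-4*5**2 + 4))*(-252) = (-6 + 3*(-4*25 + 4))*(-252) = (-6 + 3*(-100 + 4))*(-252) = (-6 + 3*(-96))*(-252) = (-6 - 288)*(-252) = -294*(-252) = 74088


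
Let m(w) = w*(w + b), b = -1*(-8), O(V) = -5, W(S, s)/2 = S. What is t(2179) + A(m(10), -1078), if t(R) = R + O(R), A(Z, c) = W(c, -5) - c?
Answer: 1096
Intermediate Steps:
W(S, s) = 2*S
b = 8
m(w) = w*(8 + w) (m(w) = w*(w + 8) = w*(8 + w))
A(Z, c) = c (A(Z, c) = 2*c - c = c)
t(R) = -5 + R (t(R) = R - 5 = -5 + R)
t(2179) + A(m(10), -1078) = (-5 + 2179) - 1078 = 2174 - 1078 = 1096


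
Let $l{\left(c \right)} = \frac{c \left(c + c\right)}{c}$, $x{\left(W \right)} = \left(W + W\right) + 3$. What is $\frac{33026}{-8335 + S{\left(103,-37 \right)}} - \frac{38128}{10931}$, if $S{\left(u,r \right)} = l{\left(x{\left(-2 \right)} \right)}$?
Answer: $- \frac{96982906}{13018821} \approx -7.4494$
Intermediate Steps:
$x{\left(W \right)} = 3 + 2 W$ ($x{\left(W \right)} = 2 W + 3 = 3 + 2 W$)
$l{\left(c \right)} = 2 c$ ($l{\left(c \right)} = \frac{c 2 c}{c} = \frac{2 c^{2}}{c} = 2 c$)
$S{\left(u,r \right)} = -2$ ($S{\left(u,r \right)} = 2 \left(3 + 2 \left(-2\right)\right) = 2 \left(3 - 4\right) = 2 \left(-1\right) = -2$)
$\frac{33026}{-8335 + S{\left(103,-37 \right)}} - \frac{38128}{10931} = \frac{33026}{-8335 - 2} - \frac{38128}{10931} = \frac{33026}{-8337} - \frac{38128}{10931} = 33026 \left(- \frac{1}{8337}\right) - \frac{38128}{10931} = - \frac{4718}{1191} - \frac{38128}{10931} = - \frac{96982906}{13018821}$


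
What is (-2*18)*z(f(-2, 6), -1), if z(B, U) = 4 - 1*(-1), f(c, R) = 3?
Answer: -180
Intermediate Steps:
z(B, U) = 5 (z(B, U) = 4 + 1 = 5)
(-2*18)*z(f(-2, 6), -1) = -2*18*5 = -36*5 = -180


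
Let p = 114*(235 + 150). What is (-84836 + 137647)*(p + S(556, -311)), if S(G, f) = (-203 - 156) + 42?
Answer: 2301133703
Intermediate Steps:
S(G, f) = -317 (S(G, f) = -359 + 42 = -317)
p = 43890 (p = 114*385 = 43890)
(-84836 + 137647)*(p + S(556, -311)) = (-84836 + 137647)*(43890 - 317) = 52811*43573 = 2301133703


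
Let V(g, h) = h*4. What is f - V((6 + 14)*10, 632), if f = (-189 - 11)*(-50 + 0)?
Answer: 7472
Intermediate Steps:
V(g, h) = 4*h
f = 10000 (f = -200*(-50) = 10000)
f - V((6 + 14)*10, 632) = 10000 - 4*632 = 10000 - 1*2528 = 10000 - 2528 = 7472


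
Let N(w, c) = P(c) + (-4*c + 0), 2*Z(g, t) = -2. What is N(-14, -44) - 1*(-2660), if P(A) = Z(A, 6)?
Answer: 2835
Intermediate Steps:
Z(g, t) = -1 (Z(g, t) = (½)*(-2) = -1)
P(A) = -1
N(w, c) = -1 - 4*c (N(w, c) = -1 + (-4*c + 0) = -1 - 4*c)
N(-14, -44) - 1*(-2660) = (-1 - 4*(-44)) - 1*(-2660) = (-1 + 176) + 2660 = 175 + 2660 = 2835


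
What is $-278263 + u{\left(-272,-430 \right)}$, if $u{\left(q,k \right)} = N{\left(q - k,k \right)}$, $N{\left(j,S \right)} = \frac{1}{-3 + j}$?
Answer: $- \frac{43130764}{155} \approx -2.7826 \cdot 10^{5}$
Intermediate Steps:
$u{\left(q,k \right)} = \frac{1}{-3 + q - k}$ ($u{\left(q,k \right)} = \frac{1}{-3 - \left(k - q\right)} = \frac{1}{-3 + q - k}$)
$-278263 + u{\left(-272,-430 \right)} = -278263 + \frac{1}{-3 - 272 - -430} = -278263 + \frac{1}{-3 - 272 + 430} = -278263 + \frac{1}{155} = - \frac{43130764}{155}$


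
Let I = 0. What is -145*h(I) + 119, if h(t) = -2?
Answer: 409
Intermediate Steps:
-145*h(I) + 119 = -145*(-2) + 119 = 290 + 119 = 409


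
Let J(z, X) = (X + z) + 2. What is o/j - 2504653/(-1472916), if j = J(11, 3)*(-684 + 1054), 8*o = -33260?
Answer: 870389749/871966272 ≈ 0.99819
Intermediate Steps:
J(z, X) = 2 + X + z
o = -8315/2 (o = (⅛)*(-33260) = -8315/2 ≈ -4157.5)
j = 5920 (j = (2 + 3 + 11)*(-684 + 1054) = 16*370 = 5920)
o/j - 2504653/(-1472916) = -8315/2/5920 - 2504653/(-1472916) = -8315/2*1/5920 - 2504653*(-1/1472916) = -1663/2368 + 2504653/1472916 = 870389749/871966272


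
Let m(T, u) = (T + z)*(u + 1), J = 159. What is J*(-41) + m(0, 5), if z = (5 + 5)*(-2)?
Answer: -6639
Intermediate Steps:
z = -20 (z = 10*(-2) = -20)
m(T, u) = (1 + u)*(-20 + T) (m(T, u) = (T - 20)*(u + 1) = (-20 + T)*(1 + u) = (1 + u)*(-20 + T))
J*(-41) + m(0, 5) = 159*(-41) + (-20 + 0 - 20*5 + 0*5) = -6519 + (-20 + 0 - 100 + 0) = -6519 - 120 = -6639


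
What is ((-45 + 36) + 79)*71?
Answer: 4970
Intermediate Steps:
((-45 + 36) + 79)*71 = (-9 + 79)*71 = 70*71 = 4970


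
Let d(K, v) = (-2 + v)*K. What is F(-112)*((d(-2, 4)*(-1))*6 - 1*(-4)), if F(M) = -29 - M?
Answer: 2324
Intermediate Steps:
d(K, v) = K*(-2 + v)
F(-112)*((d(-2, 4)*(-1))*6 - 1*(-4)) = (-29 - 1*(-112))*((-2*(-2 + 4)*(-1))*6 - 1*(-4)) = (-29 + 112)*((-2*2*(-1))*6 + 4) = 83*(-4*(-1)*6 + 4) = 83*(4*6 + 4) = 83*(24 + 4) = 83*28 = 2324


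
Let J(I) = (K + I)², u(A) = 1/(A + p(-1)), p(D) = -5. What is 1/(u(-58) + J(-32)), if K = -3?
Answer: 63/77174 ≈ 0.00081634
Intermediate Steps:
u(A) = 1/(-5 + A) (u(A) = 1/(A - 5) = 1/(-5 + A))
J(I) = (-3 + I)²
1/(u(-58) + J(-32)) = 1/(1/(-5 - 58) + (-3 - 32)²) = 1/(1/(-63) + (-35)²) = 1/(-1/63 + 1225) = 1/(77174/63) = 63/77174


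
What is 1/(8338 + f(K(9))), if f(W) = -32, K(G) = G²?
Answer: 1/8306 ≈ 0.00012039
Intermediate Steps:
1/(8338 + f(K(9))) = 1/(8338 - 32) = 1/8306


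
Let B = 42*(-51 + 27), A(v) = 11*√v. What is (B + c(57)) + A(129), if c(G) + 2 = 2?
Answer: -1008 + 11*√129 ≈ -883.06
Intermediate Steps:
B = -1008 (B = 42*(-24) = -1008)
c(G) = 0 (c(G) = -2 + 2 = 0)
(B + c(57)) + A(129) = (-1008 + 0) + 11*√129 = -1008 + 11*√129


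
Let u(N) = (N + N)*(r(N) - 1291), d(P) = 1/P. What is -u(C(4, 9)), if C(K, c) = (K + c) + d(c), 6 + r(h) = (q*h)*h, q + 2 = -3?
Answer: 41223772/729 ≈ 56548.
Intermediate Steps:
q = -5 (q = -2 - 3 = -5)
r(h) = -6 - 5*h² (r(h) = -6 + (-5*h)*h = -6 - 5*h²)
C(K, c) = K + c + 1/c (C(K, c) = (K + c) + 1/c = K + c + 1/c)
u(N) = 2*N*(-1297 - 5*N²) (u(N) = (N + N)*((-6 - 5*N²) - 1291) = (2*N)*(-1297 - 5*N²) = 2*N*(-1297 - 5*N²))
-u(C(4, 9)) = -(-2594*(4 + 9 + 1/9) - 10*(4 + 9 + 1/9)³) = -(-2594*(4 + 9 + ⅑) - 10*(4 + 9 + ⅑)³) = -(-2594*118/9 - 10*(118/9)³) = -(-306092/9 - 10*1643032/729) = -(-306092/9 - 16430320/729) = -1*(-41223772/729) = 41223772/729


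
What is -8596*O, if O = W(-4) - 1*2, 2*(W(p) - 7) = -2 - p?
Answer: -51576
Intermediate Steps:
W(p) = 6 - p/2 (W(p) = 7 + (-2 - p)/2 = 7 + (-1 - p/2) = 6 - p/2)
O = 6 (O = (6 - 1/2*(-4)) - 1*2 = (6 + 2) - 2 = 8 - 2 = 6)
-8596*O = -8596*6 = -51576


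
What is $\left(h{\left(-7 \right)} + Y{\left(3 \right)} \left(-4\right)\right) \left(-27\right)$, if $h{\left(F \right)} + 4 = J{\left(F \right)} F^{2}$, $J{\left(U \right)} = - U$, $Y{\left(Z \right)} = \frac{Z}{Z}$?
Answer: $-9045$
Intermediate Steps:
$Y{\left(Z \right)} = 1$
$h{\left(F \right)} = -4 - F^{3}$ ($h{\left(F \right)} = -4 + - F F^{2} = -4 - F^{3}$)
$\left(h{\left(-7 \right)} + Y{\left(3 \right)} \left(-4\right)\right) \left(-27\right) = \left(\left(-4 - \left(-7\right)^{3}\right) + 1 \left(-4\right)\right) \left(-27\right) = \left(\left(-4 - -343\right) - 4\right) \left(-27\right) = \left(\left(-4 + 343\right) - 4\right) \left(-27\right) = \left(339 - 4\right) \left(-27\right) = 335 \left(-27\right) = -9045$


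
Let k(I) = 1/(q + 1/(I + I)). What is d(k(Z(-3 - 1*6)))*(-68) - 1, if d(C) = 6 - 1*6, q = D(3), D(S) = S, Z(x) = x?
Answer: -1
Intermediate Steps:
q = 3
k(I) = 1/(3 + 1/(2*I)) (k(I) = 1/(3 + 1/(I + I)) = 1/(3 + 1/(2*I)))
d(C) = 0 (d(C) = 6 - 6 = 0)
d(k(Z(-3 - 1*6)))*(-68) - 1 = 0*(-68) - 1 = 0 - 1 = -1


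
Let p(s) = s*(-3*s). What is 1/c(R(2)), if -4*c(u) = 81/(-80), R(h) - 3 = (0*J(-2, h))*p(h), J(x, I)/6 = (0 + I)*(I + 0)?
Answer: 320/81 ≈ 3.9506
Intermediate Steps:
p(s) = -3*s²
J(x, I) = 6*I² (J(x, I) = 6*((0 + I)*(I + 0)) = 6*(I*I) = 6*I²)
R(h) = 3 (R(h) = 3 + (0*(6*h²))*(-3*h²) = 3 + 0*(-3*h²) = 3 + 0 = 3)
c(u) = 81/320 (c(u) = -81/(4*(-80)) = -81*(-1)/(4*80) = -¼*(-81/80) = 81/320)
1/c(R(2)) = 1/(81/320) = 320/81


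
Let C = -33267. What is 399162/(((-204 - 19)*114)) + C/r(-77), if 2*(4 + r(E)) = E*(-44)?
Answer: -19490993/550810 ≈ -35.386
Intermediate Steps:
r(E) = -4 - 22*E (r(E) = -4 + (E*(-44))/2 = -4 + (-44*E)/2 = -4 - 22*E)
399162/(((-204 - 19)*114)) + C/r(-77) = 399162/(((-204 - 19)*114)) - 33267/(-4 - 22*(-77)) = 399162/((-223*114)) - 33267/(-4 + 1694) = 399162/(-25422) - 33267/1690 = 399162*(-1/25422) - 33267*1/1690 = -66527/4237 - 2559/130 = -19490993/550810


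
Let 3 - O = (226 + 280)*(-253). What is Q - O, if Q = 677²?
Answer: 330308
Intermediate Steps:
Q = 458329
O = 128021 (O = 3 - (226 + 280)*(-253) = 3 - 506*(-253) = 3 - 1*(-128018) = 3 + 128018 = 128021)
Q - O = 458329 - 1*128021 = 458329 - 128021 = 330308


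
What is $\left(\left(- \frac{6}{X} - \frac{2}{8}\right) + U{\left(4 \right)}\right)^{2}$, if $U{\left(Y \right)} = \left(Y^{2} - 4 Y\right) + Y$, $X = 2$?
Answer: $\frac{9}{16} \approx 0.5625$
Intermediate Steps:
$U{\left(Y \right)} = Y^{2} - 3 Y$
$\left(\left(- \frac{6}{X} - \frac{2}{8}\right) + U{\left(4 \right)}\right)^{2} = \left(\left(- \frac{6}{2} - \frac{2}{8}\right) + 4 \left(-3 + 4\right)\right)^{2} = \left(\left(\left(-6\right) \frac{1}{2} - \frac{1}{4}\right) + 4 \cdot 1\right)^{2} = \left(\left(-3 - \frac{1}{4}\right) + 4\right)^{2} = \left(- \frac{13}{4} + 4\right)^{2} = \left(\frac{3}{4}\right)^{2} = \frac{9}{16}$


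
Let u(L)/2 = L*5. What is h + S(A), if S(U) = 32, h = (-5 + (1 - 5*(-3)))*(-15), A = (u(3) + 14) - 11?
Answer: -133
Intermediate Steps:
u(L) = 10*L (u(L) = 2*(L*5) = 2*(5*L) = 10*L)
A = 33 (A = (10*3 + 14) - 11 = (30 + 14) - 11 = 44 - 11 = 33)
h = -165 (h = (-5 + (1 + 15))*(-15) = (-5 + 16)*(-15) = 11*(-15) = -165)
h + S(A) = -165 + 32 = -133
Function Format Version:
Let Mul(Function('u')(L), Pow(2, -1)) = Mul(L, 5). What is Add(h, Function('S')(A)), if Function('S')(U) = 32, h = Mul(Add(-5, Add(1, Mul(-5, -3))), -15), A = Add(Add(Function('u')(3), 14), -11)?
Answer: -133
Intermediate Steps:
Function('u')(L) = Mul(10, L) (Function('u')(L) = Mul(2, Mul(L, 5)) = Mul(2, Mul(5, L)) = Mul(10, L))
A = 33 (A = Add(Add(Mul(10, 3), 14), -11) = Add(Add(30, 14), -11) = Add(44, -11) = 33)
h = -165 (h = Mul(Add(-5, Add(1, 15)), -15) = Mul(Add(-5, 16), -15) = Mul(11, -15) = -165)
Add(h, Function('S')(A)) = Add(-165, 32) = -133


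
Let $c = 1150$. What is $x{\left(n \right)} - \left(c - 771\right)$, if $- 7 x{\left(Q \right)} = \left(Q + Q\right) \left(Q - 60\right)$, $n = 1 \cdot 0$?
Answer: $-379$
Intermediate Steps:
$n = 0$
$x{\left(Q \right)} = - \frac{2 Q \left(-60 + Q\right)}{7}$ ($x{\left(Q \right)} = - \frac{\left(Q + Q\right) \left(Q - 60\right)}{7} = - \frac{2 Q \left(Q - 60\right)}{7} = - \frac{2 Q \left(-60 + Q\right)}{7}$)
$x{\left(n \right)} - \left(c - 771\right) = \frac{2}{7} \cdot 0 \left(60 - 0\right) - \left(1150 - 771\right) = \frac{2}{7} \cdot 0 \left(60 + 0\right) - \left(1150 - 771\right) = \frac{2}{7} \cdot 0 \cdot 60 - 379 = 0 - 379 = -379$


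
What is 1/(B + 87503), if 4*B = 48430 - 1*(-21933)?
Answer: 4/420375 ≈ 9.5153e-6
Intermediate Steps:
B = 70363/4 (B = (48430 - 1*(-21933))/4 = (48430 + 21933)/4 = (¼)*70363 = 70363/4 ≈ 17591.)
1/(B + 87503) = 1/(70363/4 + 87503) = 1/(420375/4) = 4/420375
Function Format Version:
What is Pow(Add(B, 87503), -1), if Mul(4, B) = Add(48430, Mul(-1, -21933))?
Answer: Rational(4, 420375) ≈ 9.5153e-6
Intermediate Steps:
B = Rational(70363, 4) (B = Mul(Rational(1, 4), Add(48430, Mul(-1, -21933))) = Mul(Rational(1, 4), Add(48430, 21933)) = Mul(Rational(1, 4), 70363) = Rational(70363, 4) ≈ 17591.)
Pow(Add(B, 87503), -1) = Pow(Add(Rational(70363, 4), 87503), -1) = Pow(Rational(420375, 4), -1) = Rational(4, 420375)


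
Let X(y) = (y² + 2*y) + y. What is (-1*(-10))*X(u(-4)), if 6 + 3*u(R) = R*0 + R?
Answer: 100/9 ≈ 11.111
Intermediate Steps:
u(R) = -2 + R/3 (u(R) = -2 + (R*0 + R)/3 = -2 + (0 + R)/3 = -2 + R/3)
X(y) = y² + 3*y
(-1*(-10))*X(u(-4)) = (-1*(-10))*((-2 + (⅓)*(-4))*(3 + (-2 + (⅓)*(-4)))) = 10*((-2 - 4/3)*(3 + (-2 - 4/3))) = 10*(-10*(3 - 10/3)/3) = 10*(-10/3*(-⅓)) = 10*(10/9) = 100/9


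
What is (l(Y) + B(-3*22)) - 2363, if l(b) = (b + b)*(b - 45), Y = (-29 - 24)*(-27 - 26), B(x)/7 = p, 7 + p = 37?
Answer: 15525999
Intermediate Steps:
p = 30 (p = -7 + 37 = 30)
B(x) = 210 (B(x) = 7*30 = 210)
Y = 2809 (Y = -53*(-53) = 2809)
l(b) = 2*b*(-45 + b) (l(b) = (2*b)*(-45 + b) = 2*b*(-45 + b))
(l(Y) + B(-3*22)) - 2363 = (2*2809*(-45 + 2809) + 210) - 2363 = (2*2809*2764 + 210) - 2363 = (15528152 + 210) - 2363 = 15528362 - 2363 = 15525999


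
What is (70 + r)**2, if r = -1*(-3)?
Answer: 5329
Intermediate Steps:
r = 3
(70 + r)**2 = (70 + 3)**2 = 73**2 = 5329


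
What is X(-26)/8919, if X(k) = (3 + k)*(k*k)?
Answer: -15548/8919 ≈ -1.7432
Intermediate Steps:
X(k) = k**2*(3 + k) (X(k) = (3 + k)*k**2 = k**2*(3 + k))
X(-26)/8919 = ((-26)**2*(3 - 26))/8919 = (676*(-23))*(1/8919) = -15548*1/8919 = -15548/8919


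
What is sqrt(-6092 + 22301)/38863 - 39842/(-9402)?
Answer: 19921/4701 + 3*sqrt(1801)/38863 ≈ 4.2409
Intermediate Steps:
sqrt(-6092 + 22301)/38863 - 39842/(-9402) = sqrt(16209)*(1/38863) - 39842*(-1/9402) = (3*sqrt(1801))*(1/38863) + 19921/4701 = 3*sqrt(1801)/38863 + 19921/4701 = 19921/4701 + 3*sqrt(1801)/38863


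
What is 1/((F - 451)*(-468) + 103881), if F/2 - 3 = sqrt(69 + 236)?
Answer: 104047/32388264867 + 104*sqrt(305)/10796088289 ≈ 3.3807e-6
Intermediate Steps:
F = 6 + 2*sqrt(305) (F = 6 + 2*sqrt(69 + 236) = 6 + 2*sqrt(305) ≈ 40.928)
1/((F - 451)*(-468) + 103881) = 1/(((6 + 2*sqrt(305)) - 451)*(-468) + 103881) = 1/((-445 + 2*sqrt(305))*(-468) + 103881) = 1/((208260 - 936*sqrt(305)) + 103881) = 1/(312141 - 936*sqrt(305))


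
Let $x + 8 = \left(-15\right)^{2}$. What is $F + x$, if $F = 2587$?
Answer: $2804$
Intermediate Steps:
$x = 217$ ($x = -8 + \left(-15\right)^{2} = -8 + 225 = 217$)
$F + x = 2587 + 217 = 2804$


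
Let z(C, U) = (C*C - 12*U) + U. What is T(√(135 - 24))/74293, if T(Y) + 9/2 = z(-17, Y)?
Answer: 569/148586 - 11*√111/74293 ≈ 0.0022695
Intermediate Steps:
z(C, U) = C² - 11*U (z(C, U) = (C² - 12*U) + U = C² - 11*U)
T(Y) = 569/2 - 11*Y (T(Y) = -9/2 + ((-17)² - 11*Y) = -9/2 + (289 - 11*Y) = 569/2 - 11*Y)
T(√(135 - 24))/74293 = (569/2 - 11*√(135 - 24))/74293 = (569/2 - 11*√111)*(1/74293) = 569/148586 - 11*√111/74293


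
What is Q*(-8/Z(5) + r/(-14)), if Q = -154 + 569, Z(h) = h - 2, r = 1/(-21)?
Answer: -108315/98 ≈ -1105.3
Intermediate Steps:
r = -1/21 ≈ -0.047619
Z(h) = -2 + h
Q = 415
Q*(-8/Z(5) + r/(-14)) = 415*(-8/(-2 + 5) - 1/21/(-14)) = 415*(-8/3 - 1/21*(-1/14)) = 415*(-8*⅓ + 1/294) = 415*(-8/3 + 1/294) = 415*(-261/98) = -108315/98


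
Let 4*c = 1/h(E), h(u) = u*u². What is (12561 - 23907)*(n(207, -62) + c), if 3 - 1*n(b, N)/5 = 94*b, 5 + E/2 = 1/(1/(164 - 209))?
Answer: 2207364300005673/2000000 ≈ 1.1037e+9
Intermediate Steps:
E = -100 (E = -10 + 2/(1/(164 - 209)) = -10 + 2/(1/(-45)) = -10 + 2/(-1/45) = -10 + 2*(-45) = -10 - 90 = -100)
n(b, N) = 15 - 470*b
h(u) = u³
c = -1/4000000 (c = 1/(4*((-100)³)) = (¼)/(-1000000) = (¼)*(-1/1000000) = -1/4000000 ≈ -2.5000e-7)
(12561 - 23907)*(n(207, -62) + c) = (12561 - 23907)*((15 - 470*207) - 1/4000000) = -11346*((15 - 97290) - 1/4000000) = -11346*(-97275 - 1/4000000) = -11346*(-389100000001/4000000) = 2207364300005673/2000000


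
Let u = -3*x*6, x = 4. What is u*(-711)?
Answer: 51192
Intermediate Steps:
u = -72 (u = -3*4*6 = -12*6 = -72)
u*(-711) = -72*(-711) = 51192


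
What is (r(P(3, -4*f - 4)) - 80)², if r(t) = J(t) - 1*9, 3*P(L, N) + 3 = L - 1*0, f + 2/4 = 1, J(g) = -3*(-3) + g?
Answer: 6400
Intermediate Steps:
J(g) = 9 + g
f = ½ (f = -½ + 1 = ½ ≈ 0.50000)
P(L, N) = -1 + L/3 (P(L, N) = -1 + (L - 1*0)/3 = -1 + (L + 0)/3 = -1 + L/3)
r(t) = t (r(t) = (9 + t) - 1*9 = (9 + t) - 9 = t)
(r(P(3, -4*f - 4)) - 80)² = ((-1 + (⅓)*3) - 80)² = ((-1 + 1) - 80)² = (0 - 80)² = (-80)² = 6400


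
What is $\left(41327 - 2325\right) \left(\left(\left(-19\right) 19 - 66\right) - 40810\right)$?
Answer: $-1608325474$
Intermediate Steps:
$\left(41327 - 2325\right) \left(\left(\left(-19\right) 19 - 66\right) - 40810\right) = 39002 \left(\left(-361 - 66\right) - 40810\right) = 39002 \left(-427 - 40810\right) = 39002 \left(-41237\right) = -1608325474$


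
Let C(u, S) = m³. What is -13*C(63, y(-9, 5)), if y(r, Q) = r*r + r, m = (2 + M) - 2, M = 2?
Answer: -104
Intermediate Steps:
m = 2 (m = (2 + 2) - 2 = 4 - 2 = 2)
y(r, Q) = r + r² (y(r, Q) = r² + r = r + r²)
C(u, S) = 8 (C(u, S) = 2³ = 8)
-13*C(63, y(-9, 5)) = -13*8 = -104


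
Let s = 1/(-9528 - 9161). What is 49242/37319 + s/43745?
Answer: 40257812081491/30510159832295 ≈ 1.3195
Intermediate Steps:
s = -1/18689 (s = 1/(-18689) = -1/18689 ≈ -5.3507e-5)
49242/37319 + s/43745 = 49242/37319 - 1/18689/43745 = 49242*(1/37319) - 1/18689*1/43745 = 49242/37319 - 1/817550305 = 40257812081491/30510159832295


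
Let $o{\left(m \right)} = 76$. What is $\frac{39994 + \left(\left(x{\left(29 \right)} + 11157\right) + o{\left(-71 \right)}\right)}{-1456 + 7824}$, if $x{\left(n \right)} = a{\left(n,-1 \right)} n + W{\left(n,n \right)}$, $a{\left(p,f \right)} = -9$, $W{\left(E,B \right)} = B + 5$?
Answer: $\frac{6375}{796} \approx 8.0088$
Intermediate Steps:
$W{\left(E,B \right)} = 5 + B$
$x{\left(n \right)} = 5 - 8 n$ ($x{\left(n \right)} = - 9 n + \left(5 + n\right) = 5 - 8 n$)
$\frac{39994 + \left(\left(x{\left(29 \right)} + 11157\right) + o{\left(-71 \right)}\right)}{-1456 + 7824} = \frac{39994 + \left(\left(\left(5 - 232\right) + 11157\right) + 76\right)}{-1456 + 7824} = \frac{39994 + \left(\left(\left(5 - 232\right) + 11157\right) + 76\right)}{6368} = \left(39994 + \left(\left(-227 + 11157\right) + 76\right)\right) \frac{1}{6368} = \left(39994 + \left(10930 + 76\right)\right) \frac{1}{6368} = \left(39994 + 11006\right) \frac{1}{6368} = 51000 \cdot \frac{1}{6368} = \frac{6375}{796}$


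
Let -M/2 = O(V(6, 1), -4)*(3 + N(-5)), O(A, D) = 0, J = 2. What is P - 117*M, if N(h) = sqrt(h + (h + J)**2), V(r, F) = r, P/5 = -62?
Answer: -310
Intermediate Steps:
P = -310 (P = 5*(-62) = -310)
N(h) = sqrt(h + (2 + h)**2) (N(h) = sqrt(h + (h + 2)**2) = sqrt(h + (2 + h)**2))
M = 0 (M = -0*(3 + sqrt(-5 + (2 - 5)**2)) = -0*(3 + sqrt(-5 + (-3)**2)) = -0*(3 + sqrt(-5 + 9)) = -0*(3 + sqrt(4)) = -0*(3 + 2) = -0*5 = -2*0 = 0)
P - 117*M = -310 - 117*0 = -310 + 0 = -310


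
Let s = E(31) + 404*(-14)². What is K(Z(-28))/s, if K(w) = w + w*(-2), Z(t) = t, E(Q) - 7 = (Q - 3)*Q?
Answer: 4/11437 ≈ 0.00034974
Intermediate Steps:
E(Q) = 7 + Q*(-3 + Q) (E(Q) = 7 + (Q - 3)*Q = 7 + (-3 + Q)*Q = 7 + Q*(-3 + Q))
s = 80059 (s = (7 + 31² - 3*31) + 404*(-14)² = (7 + 961 - 93) + 404*196 = 875 + 79184 = 80059)
K(w) = -w (K(w) = w - 2*w = -w)
K(Z(-28))/s = -1*(-28)/80059 = 28*(1/80059) = 4/11437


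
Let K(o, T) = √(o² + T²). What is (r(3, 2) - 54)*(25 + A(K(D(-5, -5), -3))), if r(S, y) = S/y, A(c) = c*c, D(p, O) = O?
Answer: -6195/2 ≈ -3097.5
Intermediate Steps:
K(o, T) = √(T² + o²)
A(c) = c²
(r(3, 2) - 54)*(25 + A(K(D(-5, -5), -3))) = (3/2 - 54)*(25 + (√((-3)² + (-5)²))²) = (3*(½) - 54)*(25 + (√(9 + 25))²) = (3/2 - 54)*(25 + (√34)²) = -105*(25 + 34)/2 = -105/2*59 = -6195/2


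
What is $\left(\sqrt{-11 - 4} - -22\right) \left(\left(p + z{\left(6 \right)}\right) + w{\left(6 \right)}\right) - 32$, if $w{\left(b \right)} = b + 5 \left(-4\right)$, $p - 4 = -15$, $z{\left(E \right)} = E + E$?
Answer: $-318 - 13 i \sqrt{15} \approx -318.0 - 50.349 i$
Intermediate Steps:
$z{\left(E \right)} = 2 E$
$p = -11$ ($p = 4 - 15 = -11$)
$w{\left(b \right)} = -20 + b$ ($w{\left(b \right)} = b - 20 = -20 + b$)
$\left(\sqrt{-11 - 4} - -22\right) \left(\left(p + z{\left(6 \right)}\right) + w{\left(6 \right)}\right) - 32 = \left(\sqrt{-11 - 4} - -22\right) \left(\left(-11 + 2 \cdot 6\right) + \left(-20 + 6\right)\right) - 32 = \left(\sqrt{-15} + 22\right) \left(\left(-11 + 12\right) - 14\right) - 32 = \left(i \sqrt{15} + 22\right) \left(1 - 14\right) - 32 = \left(22 + i \sqrt{15}\right) \left(-13\right) - 32 = \left(-286 - 13 i \sqrt{15}\right) - 32 = -318 - 13 i \sqrt{15}$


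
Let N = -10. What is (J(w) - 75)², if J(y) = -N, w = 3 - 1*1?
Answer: 4225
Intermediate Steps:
w = 2 (w = 3 - 1 = 2)
J(y) = 10 (J(y) = -1*(-10) = 10)
(J(w) - 75)² = (10 - 75)² = (-65)² = 4225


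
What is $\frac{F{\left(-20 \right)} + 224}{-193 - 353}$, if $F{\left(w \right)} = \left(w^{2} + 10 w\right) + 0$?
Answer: $- \frac{212}{273} \approx -0.77656$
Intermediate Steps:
$F{\left(w \right)} = w^{2} + 10 w$
$\frac{F{\left(-20 \right)} + 224}{-193 - 353} = \frac{- 20 \left(10 - 20\right) + 224}{-193 - 353} = \frac{\left(-20\right) \left(-10\right) + 224}{-546} = \left(200 + 224\right) \left(- \frac{1}{546}\right) = 424 \left(- \frac{1}{546}\right) = - \frac{212}{273}$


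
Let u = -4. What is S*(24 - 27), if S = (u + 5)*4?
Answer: -12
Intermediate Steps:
S = 4 (S = (-4 + 5)*4 = 1*4 = 4)
S*(24 - 27) = 4*(24 - 27) = 4*(-3) = -12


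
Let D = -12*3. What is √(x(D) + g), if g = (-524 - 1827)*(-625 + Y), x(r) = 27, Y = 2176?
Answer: I*√3646374 ≈ 1909.5*I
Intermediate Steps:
D = -36
g = -3646401 (g = (-524 - 1827)*(-625 + 2176) = -2351*1551 = -3646401)
√(x(D) + g) = √(27 - 3646401) = √(-3646374) = I*√3646374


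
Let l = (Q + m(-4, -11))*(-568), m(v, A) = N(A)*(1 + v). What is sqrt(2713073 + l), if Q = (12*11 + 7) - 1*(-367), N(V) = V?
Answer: sqrt(2406921) ≈ 1551.4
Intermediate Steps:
m(v, A) = A*(1 + v)
Q = 506 (Q = (132 + 7) + 367 = 139 + 367 = 506)
l = -306152 (l = (506 - 11*(1 - 4))*(-568) = (506 - 11*(-3))*(-568) = (506 + 33)*(-568) = 539*(-568) = -306152)
sqrt(2713073 + l) = sqrt(2713073 - 306152) = sqrt(2406921)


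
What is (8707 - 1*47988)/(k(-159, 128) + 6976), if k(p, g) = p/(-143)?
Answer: -5617183/997727 ≈ -5.6300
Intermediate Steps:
k(p, g) = -p/143 (k(p, g) = p*(-1/143) = -p/143)
(8707 - 1*47988)/(k(-159, 128) + 6976) = (8707 - 1*47988)/(-1/143*(-159) + 6976) = (8707 - 47988)/(159/143 + 6976) = -39281/997727/143 = -39281*143/997727 = -5617183/997727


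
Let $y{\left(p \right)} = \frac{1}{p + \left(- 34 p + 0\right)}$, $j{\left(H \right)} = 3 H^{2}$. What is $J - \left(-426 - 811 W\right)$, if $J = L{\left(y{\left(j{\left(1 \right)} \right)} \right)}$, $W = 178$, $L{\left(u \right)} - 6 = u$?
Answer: $\frac{14334209}{99} \approx 1.4479 \cdot 10^{5}$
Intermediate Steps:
$y{\left(p \right)} = - \frac{1}{33 p}$ ($y{\left(p \right)} = \frac{1}{p - 34 p} = \frac{1}{\left(-33\right) p} = - \frac{1}{33 p}$)
$L{\left(u \right)} = 6 + u$
$J = \frac{593}{99}$ ($J = 6 - \frac{1}{33 \cdot 3 \cdot 1^{2}} = 6 - \frac{1}{33 \cdot 3 \cdot 1} = 6 - \frac{1}{33 \cdot 3} = 6 - \frac{1}{99} = \frac{593}{99} \approx 5.9899$)
$J - \left(-426 - 811 W\right) = \frac{593}{99} - \left(-426 - 144358\right) = \frac{593}{99} - -144784 = \frac{593}{99} + 144784 = \frac{14334209}{99}$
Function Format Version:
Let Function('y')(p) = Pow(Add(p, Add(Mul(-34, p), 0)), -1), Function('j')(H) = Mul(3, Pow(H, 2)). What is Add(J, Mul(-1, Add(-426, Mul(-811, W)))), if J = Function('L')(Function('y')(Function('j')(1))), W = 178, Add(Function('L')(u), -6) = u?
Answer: Rational(14334209, 99) ≈ 1.4479e+5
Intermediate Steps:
Function('y')(p) = Mul(Rational(-1, 33), Pow(p, -1)) (Function('y')(p) = Pow(Add(p, Mul(-34, p)), -1) = Pow(Mul(-33, p), -1) = Mul(Rational(-1, 33), Pow(p, -1)))
Function('L')(u) = Add(6, u)
J = Rational(593, 99) (J = Add(6, Mul(Rational(-1, 33), Pow(Mul(3, Pow(1, 2)), -1))) = Add(6, Mul(Rational(-1, 33), Pow(Mul(3, 1), -1))) = Add(6, Mul(Rational(-1, 33), Pow(3, -1))) = Add(6, Mul(Rational(-1, 33), Rational(1, 3))) = Add(6, Rational(-1, 99)) = Rational(593, 99) ≈ 5.9899)
Add(J, Mul(-1, Add(-426, Mul(-811, W)))) = Add(Rational(593, 99), Mul(-1, Add(-426, Mul(-811, 178)))) = Add(Rational(593, 99), Mul(-1, Add(-426, -144358))) = Add(Rational(593, 99), Mul(-1, -144784)) = Add(Rational(593, 99), 144784) = Rational(14334209, 99)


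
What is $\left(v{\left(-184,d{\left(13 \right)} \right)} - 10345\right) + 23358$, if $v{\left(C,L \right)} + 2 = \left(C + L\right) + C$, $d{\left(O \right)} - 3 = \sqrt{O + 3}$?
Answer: $12650$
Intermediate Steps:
$d{\left(O \right)} = 3 + \sqrt{3 + O}$ ($d{\left(O \right)} = 3 + \sqrt{O + 3} = 3 + \sqrt{3 + O}$)
$v{\left(C,L \right)} = -2 + L + 2 C$ ($v{\left(C,L \right)} = -2 + \left(\left(C + L\right) + C\right) = -2 + \left(L + 2 C\right) = -2 + L + 2 C$)
$\left(v{\left(-184,d{\left(13 \right)} \right)} - 10345\right) + 23358 = \left(\left(-2 + \left(3 + \sqrt{3 + 13}\right) + 2 \left(-184\right)\right) - 10345\right) + 23358 = \left(\left(-2 + \left(3 + \sqrt{16}\right) - 368\right) - 10345\right) + 23358 = \left(\left(-2 + \left(3 + 4\right) - 368\right) - 10345\right) + 23358 = \left(\left(-2 + 7 - 368\right) - 10345\right) + 23358 = \left(-363 - 10345\right) + 23358 = -10708 + 23358 = 12650$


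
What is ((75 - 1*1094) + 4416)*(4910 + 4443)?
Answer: 31772141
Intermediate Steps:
((75 - 1*1094) + 4416)*(4910 + 4443) = ((75 - 1094) + 4416)*9353 = (-1019 + 4416)*9353 = 3397*9353 = 31772141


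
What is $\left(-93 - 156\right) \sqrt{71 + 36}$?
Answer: $- 249 \sqrt{107} \approx -2575.7$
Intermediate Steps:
$\left(-93 - 156\right) \sqrt{71 + 36} = - 249 \sqrt{107}$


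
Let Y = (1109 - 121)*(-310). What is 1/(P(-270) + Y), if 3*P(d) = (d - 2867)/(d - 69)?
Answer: -1017/311483623 ≈ -3.2650e-6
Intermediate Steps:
P(d) = (-2867 + d)/(3*(-69 + d)) (P(d) = ((d - 2867)/(d - 69))/3 = ((-2867 + d)/(-69 + d))/3 = (-2867 + d)/(3*(-69 + d)))
Y = -306280 (Y = 988*(-310) = -306280)
1/(P(-270) + Y) = 1/((-2867 - 270)/(3*(-69 - 270)) - 306280) = 1/((1/3)*(-3137)/(-339) - 306280) = 1/((1/3)*(-1/339)*(-3137) - 306280) = 1/(3137/1017 - 306280) = 1/(-311483623/1017) = -1017/311483623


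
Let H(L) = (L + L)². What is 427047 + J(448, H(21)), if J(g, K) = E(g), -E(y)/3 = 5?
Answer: 427032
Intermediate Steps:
H(L) = 4*L² (H(L) = (2*L)² = 4*L²)
E(y) = -15 (E(y) = -3*5 = -15)
J(g, K) = -15
427047 + J(448, H(21)) = 427047 - 15 = 427032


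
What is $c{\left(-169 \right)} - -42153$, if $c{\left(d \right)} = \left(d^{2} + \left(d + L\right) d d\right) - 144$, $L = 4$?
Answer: $-4641995$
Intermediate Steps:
$c{\left(d \right)} = -144 + d^{2} + d^{2} \left(4 + d\right)$ ($c{\left(d \right)} = \left(d^{2} + \left(d + 4\right) d d\right) - 144 = \left(d^{2} + \left(4 + d\right) d d\right) - 144 = \left(d^{2} + d \left(4 + d\right) d\right) - 144 = \left(d^{2} + d^{2} \left(4 + d\right)\right) - 144 = -144 + d^{2} + d^{2} \left(4 + d\right)$)
$c{\left(-169 \right)} - -42153 = \left(-144 + \left(-169\right)^{3} + 5 \left(-169\right)^{2}\right) - -42153 = \left(-144 - 4826809 + 5 \cdot 28561\right) + 42153 = \left(-144 - 4826809 + 142805\right) + 42153 = -4684148 + 42153 = -4641995$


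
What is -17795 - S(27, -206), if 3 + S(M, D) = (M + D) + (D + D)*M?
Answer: -6489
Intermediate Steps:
S(M, D) = -3 + D + M + 2*D*M (S(M, D) = -3 + ((M + D) + (D + D)*M) = -3 + ((D + M) + (2*D)*M) = -3 + ((D + M) + 2*D*M) = -3 + (D + M + 2*D*M) = -3 + D + M + 2*D*M)
-17795 - S(27, -206) = -17795 - (-3 - 206 + 27 + 2*(-206)*27) = -17795 - (-3 - 206 + 27 - 11124) = -17795 - 1*(-11306) = -17795 + 11306 = -6489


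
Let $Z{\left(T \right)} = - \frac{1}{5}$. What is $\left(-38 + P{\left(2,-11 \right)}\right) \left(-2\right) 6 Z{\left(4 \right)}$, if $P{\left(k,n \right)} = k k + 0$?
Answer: $- \frac{408}{5} \approx -81.6$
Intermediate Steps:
$P{\left(k,n \right)} = k^{2}$ ($P{\left(k,n \right)} = k^{2} + 0 = k^{2}$)
$Z{\left(T \right)} = - \frac{1}{5}$ ($Z{\left(T \right)} = \left(-1\right) \frac{1}{5} = - \frac{1}{5}$)
$\left(-38 + P{\left(2,-11 \right)}\right) \left(-2\right) 6 Z{\left(4 \right)} = \left(-38 + 2^{2}\right) \left(-2\right) 6 \left(- \frac{1}{5}\right) = \left(-38 + 4\right) \left(\left(-12\right) \left(- \frac{1}{5}\right)\right) = \left(-34\right) \frac{12}{5} = - \frac{408}{5}$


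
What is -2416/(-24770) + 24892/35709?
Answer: 351423892/442255965 ≈ 0.79462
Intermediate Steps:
-2416/(-24770) + 24892/35709 = -2416*(-1/24770) + 24892*(1/35709) = 1208/12385 + 24892/35709 = 351423892/442255965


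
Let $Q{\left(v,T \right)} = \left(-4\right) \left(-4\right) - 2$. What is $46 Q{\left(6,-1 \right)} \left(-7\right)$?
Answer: $-4508$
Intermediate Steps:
$Q{\left(v,T \right)} = 14$ ($Q{\left(v,T \right)} = 16 - 2 = 14$)
$46 Q{\left(6,-1 \right)} \left(-7\right) = 46 \cdot 14 \left(-7\right) = 644 \left(-7\right) = -4508$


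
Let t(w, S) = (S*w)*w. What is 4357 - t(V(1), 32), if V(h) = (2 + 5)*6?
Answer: -52091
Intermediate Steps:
V(h) = 42 (V(h) = 7*6 = 42)
t(w, S) = S*w**2
4357 - t(V(1), 32) = 4357 - 32*42**2 = 4357 - 32*1764 = 4357 - 1*56448 = 4357 - 56448 = -52091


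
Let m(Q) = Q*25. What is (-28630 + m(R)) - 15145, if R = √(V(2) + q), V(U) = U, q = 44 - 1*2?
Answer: -43775 + 50*√11 ≈ -43609.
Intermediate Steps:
q = 42 (q = 44 - 2 = 42)
R = 2*√11 (R = √(2 + 42) = √44 = 2*√11 ≈ 6.6332)
m(Q) = 25*Q
(-28630 + m(R)) - 15145 = (-28630 + 25*(2*√11)) - 15145 = (-28630 + 50*√11) - 15145 = -43775 + 50*√11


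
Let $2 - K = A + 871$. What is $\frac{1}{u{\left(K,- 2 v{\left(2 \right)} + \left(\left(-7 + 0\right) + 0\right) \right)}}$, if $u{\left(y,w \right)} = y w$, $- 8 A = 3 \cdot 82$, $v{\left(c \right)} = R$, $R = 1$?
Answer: $\frac{4}{30177} \approx 0.00013255$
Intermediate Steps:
$v{\left(c \right)} = 1$
$A = - \frac{123}{4}$ ($A = - \frac{3 \cdot 82}{8} = \left(- \frac{1}{8}\right) 246 = - \frac{123}{4} \approx -30.75$)
$K = - \frac{3353}{4}$ ($K = 2 - \left(- \frac{123}{4} + 871\right) = 2 - \frac{3361}{4} = - \frac{3353}{4} \approx -838.25$)
$u{\left(y,w \right)} = w y$
$\frac{1}{u{\left(K,- 2 v{\left(2 \right)} + \left(\left(-7 + 0\right) + 0\right) \right)}} = \frac{1}{\left(\left(-2\right) 1 + \left(\left(-7 + 0\right) + 0\right)\right) \left(- \frac{3353}{4}\right)} = \frac{1}{\left(-2 + \left(-7 + 0\right)\right) \left(- \frac{3353}{4}\right)} = \frac{1}{\left(-2 - 7\right) \left(- \frac{3353}{4}\right)} = \frac{1}{\left(-9\right) \left(- \frac{3353}{4}\right)} = \frac{1}{\frac{30177}{4}} = \frac{4}{30177}$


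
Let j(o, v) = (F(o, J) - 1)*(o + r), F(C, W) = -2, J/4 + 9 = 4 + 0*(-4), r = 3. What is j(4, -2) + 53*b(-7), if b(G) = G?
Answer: -392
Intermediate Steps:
J = -20 (J = -36 + 4*(4 + 0*(-4)) = -36 + 4*(4 + 0) = -36 + 4*4 = -36 + 16 = -20)
j(o, v) = -9 - 3*o (j(o, v) = (-2 - 1)*(o + 3) = -3*(3 + o) = -9 - 3*o)
j(4, -2) + 53*b(-7) = (-9 - 3*4) + 53*(-7) = (-9 - 12) - 371 = -21 - 371 = -392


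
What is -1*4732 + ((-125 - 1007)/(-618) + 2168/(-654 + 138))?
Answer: -20968524/4429 ≈ -4734.4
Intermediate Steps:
-1*4732 + ((-125 - 1007)/(-618) + 2168/(-654 + 138)) = -4732 + (-1132*(-1/618) + 2168/(-516)) = -4732 + (566/309 + 2168*(-1/516)) = -4732 + (566/309 - 542/129) = -4732 - 10496/4429 = -20968524/4429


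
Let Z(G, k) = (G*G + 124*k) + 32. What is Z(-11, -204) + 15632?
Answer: -9511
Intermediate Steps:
Z(G, k) = 32 + G**2 + 124*k (Z(G, k) = (G**2 + 124*k) + 32 = 32 + G**2 + 124*k)
Z(-11, -204) + 15632 = (32 + (-11)**2 + 124*(-204)) + 15632 = (32 + 121 - 25296) + 15632 = -25143 + 15632 = -9511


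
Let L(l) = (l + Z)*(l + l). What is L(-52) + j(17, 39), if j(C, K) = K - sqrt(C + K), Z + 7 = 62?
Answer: -273 - 2*sqrt(14) ≈ -280.48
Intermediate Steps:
Z = 55 (Z = -7 + 62 = 55)
L(l) = 2*l*(55 + l) (L(l) = (l + 55)*(l + l) = (55 + l)*(2*l) = 2*l*(55 + l))
L(-52) + j(17, 39) = 2*(-52)*(55 - 52) + (39 - sqrt(17 + 39)) = 2*(-52)*3 + (39 - sqrt(56)) = -312 + (39 - 2*sqrt(14)) = -273 - 2*sqrt(14)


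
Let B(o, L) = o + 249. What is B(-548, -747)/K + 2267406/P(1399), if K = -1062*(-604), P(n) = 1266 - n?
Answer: -1454423083655/85312584 ≈ -17048.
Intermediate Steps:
B(o, L) = 249 + o
K = 641448
B(-548, -747)/K + 2267406/P(1399) = (249 - 548)/641448 + 2267406/(1266 - 1*1399) = -299*1/641448 + 2267406/(1266 - 1399) = -299/641448 + 2267406/(-133) = -299/641448 + 2267406*(-1/133) = -299/641448 - 2267406/133 = -1454423083655/85312584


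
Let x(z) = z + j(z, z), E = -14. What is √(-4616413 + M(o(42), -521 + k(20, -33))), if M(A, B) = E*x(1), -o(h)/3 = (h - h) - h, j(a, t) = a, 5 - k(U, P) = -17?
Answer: I*√4616441 ≈ 2148.6*I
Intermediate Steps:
k(U, P) = 22 (k(U, P) = 5 - 1*(-17) = 5 + 17 = 22)
o(h) = 3*h (o(h) = -3*((h - h) - h) = -3*(0 - h) = -(-3)*h = 3*h)
x(z) = 2*z (x(z) = z + z = 2*z)
M(A, B) = -28
√(-4616413 + M(o(42), -521 + k(20, -33))) = √(-4616413 - 28) = √(-4616441) = I*√4616441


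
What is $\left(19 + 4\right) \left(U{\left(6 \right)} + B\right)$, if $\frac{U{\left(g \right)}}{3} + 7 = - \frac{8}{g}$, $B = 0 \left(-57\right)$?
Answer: $-575$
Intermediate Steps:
$B = 0$
$U{\left(g \right)} = -21 - \frac{24}{g}$ ($U{\left(g \right)} = -21 + 3 \left(- \frac{8}{g}\right) = -21 - \frac{24}{g}$)
$\left(19 + 4\right) \left(U{\left(6 \right)} + B\right) = \left(19 + 4\right) \left(\left(-21 - \frac{24}{6}\right) + 0\right) = 23 \left(\left(-21 - 4\right) + 0\right) = 23 \left(-25 + 0\right) = 23 \left(-25\right) = -575$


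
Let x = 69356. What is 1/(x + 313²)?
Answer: 1/167325 ≈ 5.9764e-6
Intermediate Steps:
1/(x + 313²) = 1/(69356 + 313²) = 1/(69356 + 97969) = 1/167325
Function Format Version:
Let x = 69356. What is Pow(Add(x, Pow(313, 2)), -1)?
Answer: Rational(1, 167325) ≈ 5.9764e-6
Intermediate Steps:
Pow(Add(x, Pow(313, 2)), -1) = Pow(Add(69356, Pow(313, 2)), -1) = Pow(Add(69356, 97969), -1) = Pow(167325, -1) = Rational(1, 167325)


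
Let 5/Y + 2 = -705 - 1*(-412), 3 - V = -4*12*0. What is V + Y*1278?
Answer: -1101/59 ≈ -18.661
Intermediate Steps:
V = 3 (V = 3 - (-4*12)*0 = 3 - (-48)*0 = 3 - 1*0 = 3 + 0 = 3)
Y = -1/59 (Y = 5/(-2 + (-705 - 1*(-412))) = 5/(-2 + (-705 + 412)) = 5/(-2 - 293) = 5/(-295) = 5*(-1/295) = -1/59 ≈ -0.016949)
V + Y*1278 = 3 - 1/59*1278 = 3 - 1278/59 = -1101/59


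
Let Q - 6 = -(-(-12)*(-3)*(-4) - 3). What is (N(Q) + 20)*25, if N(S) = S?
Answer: -2875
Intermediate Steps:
Q = -135 (Q = 6 - (-(-12)*(-3)*(-4) - 3) = 6 - (-4*9*(-4) - 3) = 6 - (-36*(-4) - 3) = 6 - (144 - 3) = 6 - 1*141 = 6 - 141 = -135)
(N(Q) + 20)*25 = (-135 + 20)*25 = -115*25 = -2875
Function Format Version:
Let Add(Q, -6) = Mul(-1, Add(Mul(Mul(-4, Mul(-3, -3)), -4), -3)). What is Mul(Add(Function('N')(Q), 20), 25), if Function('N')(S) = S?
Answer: -2875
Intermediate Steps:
Q = -135 (Q = Add(6, Mul(-1, Add(Mul(Mul(-4, Mul(-3, -3)), -4), -3))) = Add(6, Mul(-1, Add(Mul(Mul(-4, 9), -4), -3))) = Add(6, Mul(-1, Add(Mul(-36, -4), -3))) = Add(6, Mul(-1, Add(144, -3))) = Add(6, Mul(-1, 141)) = Add(6, -141) = -135)
Mul(Add(Function('N')(Q), 20), 25) = Mul(Add(-135, 20), 25) = Mul(-115, 25) = -2875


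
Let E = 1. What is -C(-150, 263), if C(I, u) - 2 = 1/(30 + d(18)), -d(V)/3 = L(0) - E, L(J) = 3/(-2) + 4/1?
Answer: -104/51 ≈ -2.0392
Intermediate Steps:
L(J) = 5/2 (L(J) = 3*(-½) + 4*1 = -3/2 + 4 = 5/2)
d(V) = -9/2 (d(V) = -3*(5/2 - 1*1) = -3*(5/2 - 1) = -3*3/2 = -9/2)
C(I, u) = 104/51 (C(I, u) = 2 + 1/(30 - 9/2) = 2 + 1/(51/2) = 2 + 2/51 = 104/51)
-C(-150, 263) = -1*104/51 = -104/51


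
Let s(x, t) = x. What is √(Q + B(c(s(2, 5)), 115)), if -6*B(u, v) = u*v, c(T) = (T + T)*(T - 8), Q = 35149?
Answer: √35609 ≈ 188.70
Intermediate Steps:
c(T) = 2*T*(-8 + T) (c(T) = (2*T)*(-8 + T) = 2*T*(-8 + T))
B(u, v) = -u*v/6
√(Q + B(c(s(2, 5)), 115)) = √(35149 - ⅙*2*2*(-8 + 2)*115) = √(35149 - ⅙*2*2*(-6)*115) = √(35149 - ⅙*(-24)*115) = √(35149 + 460) = √35609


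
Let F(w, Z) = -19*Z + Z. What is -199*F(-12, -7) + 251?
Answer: -24823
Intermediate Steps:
F(w, Z) = -18*Z
-199*F(-12, -7) + 251 = -(-3582)*(-7) + 251 = -199*126 + 251 = -25074 + 251 = -24823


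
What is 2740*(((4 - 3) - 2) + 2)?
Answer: 2740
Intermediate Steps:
2740*(((4 - 3) - 2) + 2) = 2740*((1 - 2) + 2) = 2740*(-1 + 2) = 2740*1 = 2740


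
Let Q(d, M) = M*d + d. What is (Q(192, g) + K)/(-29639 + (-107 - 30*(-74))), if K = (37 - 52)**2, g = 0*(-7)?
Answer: -417/27526 ≈ -0.015149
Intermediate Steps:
g = 0
Q(d, M) = d + M*d
K = 225 (K = (-15)**2 = 225)
(Q(192, g) + K)/(-29639 + (-107 - 30*(-74))) = (192*(1 + 0) + 225)/(-29639 + (-107 - 30*(-74))) = (192*1 + 225)/(-29639 + (-107 + 2220)) = (192 + 225)/(-29639 + 2113) = 417/(-27526) = 417*(-1/27526) = -417/27526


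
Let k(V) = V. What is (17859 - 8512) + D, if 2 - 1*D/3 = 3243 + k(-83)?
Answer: -127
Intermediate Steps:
D = -9474 (D = 6 - 3*(3243 - 83) = 6 - 3*3160 = 6 - 9480 = -9474)
(17859 - 8512) + D = (17859 - 8512) - 9474 = 9347 - 9474 = -127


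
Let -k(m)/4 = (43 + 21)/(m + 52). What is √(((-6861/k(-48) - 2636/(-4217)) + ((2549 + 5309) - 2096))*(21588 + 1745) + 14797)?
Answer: √155894239006570129/33736 ≈ 11704.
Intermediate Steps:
k(m) = -256/(52 + m) (k(m) = -4*(43 + 21)/(m + 52) = -256/(52 + m))
√(((-6861/k(-48) - 2636/(-4217)) + ((2549 + 5309) - 2096))*(21588 + 1745) + 14797) = √(((-6861/((-256/(52 - 48))) - 2636/(-4217)) + ((2549 + 5309) - 2096))*(21588 + 1745) + 14797) = √(((-6861/((-256/4)) - 2636*(-1/4217)) + (7858 - 2096))*23333 + 14797) = √(((-6861/((-256*¼)) + 2636/4217) + 5762)*23333 + 14797) = √(((-6861/(-64) + 2636/4217) + 5762)*23333 + 14797) = √(((-6861*(-1/64) + 2636/4217) + 5762)*23333 + 14797) = √(((6861/64 + 2636/4217) + 5762)*23333 + 14797) = √((29101541/269888 + 5762)*23333 + 14797) = √((1584196197/269888)*23333 + 14797) = √(36964049864601/269888 + 14797) = √(36968043397337/269888) = √155894239006570129/33736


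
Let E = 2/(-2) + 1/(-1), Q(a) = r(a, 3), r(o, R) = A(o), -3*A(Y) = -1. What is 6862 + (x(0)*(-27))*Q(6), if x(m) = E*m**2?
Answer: 6862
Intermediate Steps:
A(Y) = 1/3 (A(Y) = -1/3*(-1) = 1/3)
r(o, R) = 1/3
Q(a) = 1/3
E = -2 (E = 2*(-1/2) + 1*(-1) = -1 - 1 = -2)
x(m) = -2*m**2
6862 + (x(0)*(-27))*Q(6) = 6862 + (-2*0**2*(-27))*(1/3) = 6862 + (-2*0*(-27))*(1/3) = 6862 + (0*(-27))*(1/3) = 6862 + 0*(1/3) = 6862 + 0 = 6862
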